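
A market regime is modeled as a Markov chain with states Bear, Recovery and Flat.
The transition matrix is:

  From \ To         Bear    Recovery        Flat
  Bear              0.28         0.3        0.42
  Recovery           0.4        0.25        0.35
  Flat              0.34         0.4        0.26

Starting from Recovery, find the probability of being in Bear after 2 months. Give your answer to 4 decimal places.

0.3310

Sum over the intermediate state after 1 month:
P = P(Recovery→Bear)·P(Bear→Bear) + P(Recovery→Recovery)·P(Recovery→Bear) + P(Recovery→Flat)·P(Flat→Bear)
  = 0.4×0.28 + 0.25×0.4 + 0.35×0.34
  = 0.1120 + 0.1000 + 0.1190 = 0.3310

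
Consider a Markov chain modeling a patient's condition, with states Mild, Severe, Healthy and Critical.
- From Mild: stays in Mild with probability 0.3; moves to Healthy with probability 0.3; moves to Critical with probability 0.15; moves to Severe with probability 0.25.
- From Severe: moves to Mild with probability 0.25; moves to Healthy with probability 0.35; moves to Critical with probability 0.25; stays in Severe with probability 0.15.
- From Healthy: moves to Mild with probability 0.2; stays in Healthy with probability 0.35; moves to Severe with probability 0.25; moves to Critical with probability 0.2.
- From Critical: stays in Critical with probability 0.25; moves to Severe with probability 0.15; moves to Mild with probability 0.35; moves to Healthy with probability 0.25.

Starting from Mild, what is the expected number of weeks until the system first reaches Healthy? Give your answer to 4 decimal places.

Let t(s) be the expected number of weeks to first reach Healthy from state s, with t(Healthy) = 0. Conditioning on the first week:
t(Mild) = 1 + 0.3·t(Mild) + 0.25·t(Severe) + 0.15·t(Critical)
t(Severe) = 1 + 0.25·t(Mild) + 0.15·t(Severe) + 0.25·t(Critical)
t(Critical) = 1 + 0.35·t(Mild) + 0.15·t(Severe) + 0.25·t(Critical)
Solving: t(Mild) = 3.3223, t(Severe) = 3.1894, t(Critical) = 3.5216.
Expected weeks from Mild to Healthy: 3.3223.

3.3223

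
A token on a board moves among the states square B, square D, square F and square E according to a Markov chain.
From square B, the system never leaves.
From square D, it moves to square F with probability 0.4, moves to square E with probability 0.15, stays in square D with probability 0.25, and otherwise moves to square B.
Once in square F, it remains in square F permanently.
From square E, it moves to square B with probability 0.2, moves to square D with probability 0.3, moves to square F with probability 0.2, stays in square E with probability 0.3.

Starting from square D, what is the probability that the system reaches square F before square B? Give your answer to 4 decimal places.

0.6458

Let h(s) be the probability of absorption at square F starting from transient state s. Then h(square F) = 1 and h(square B) = 0. By first-step analysis:
h(square D) = 0.2·0 + 0.25·h(square D) + 0.4·1 + 0.15·h(square E)
h(square E) = 0.2·0 + 0.3·h(square D) + 0.2·1 + 0.3·h(square E)
Solving: h(square D) = 0.6458, h(square E) = 0.5625.
Starting from square D, the probability is 0.6458.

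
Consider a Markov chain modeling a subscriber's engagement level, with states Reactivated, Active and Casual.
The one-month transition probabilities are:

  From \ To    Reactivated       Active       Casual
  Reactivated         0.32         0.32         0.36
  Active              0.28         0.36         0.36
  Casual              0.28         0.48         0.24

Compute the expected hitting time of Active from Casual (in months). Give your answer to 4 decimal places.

2.3077

Let t(s) be the expected number of months to first reach Active from state s, with t(Active) = 0. Conditioning on the first month:
t(Reactivated) = 1 + 0.32·t(Reactivated) + 0.36·t(Casual)
t(Casual) = 1 + 0.28·t(Reactivated) + 0.24·t(Casual)
Solving: t(Reactivated) = 2.6923, t(Casual) = 2.3077.
Expected months from Casual to Active: 2.3077.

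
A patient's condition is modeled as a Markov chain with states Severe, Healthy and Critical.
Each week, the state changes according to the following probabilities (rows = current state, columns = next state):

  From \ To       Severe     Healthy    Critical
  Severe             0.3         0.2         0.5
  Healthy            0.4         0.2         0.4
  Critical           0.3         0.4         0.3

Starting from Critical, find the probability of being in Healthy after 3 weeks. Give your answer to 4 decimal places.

0.2800

Propagate the distribution vector 3 weeks from Critical.
After 0 weeks: (0.0000, 0.0000, 1.0000)
After 1 week: (0.3000, 0.4000, 0.3000)
After 2 weeks: (0.3400, 0.2600, 0.4000)
After 3 weeks: (0.3260, 0.2800, 0.3940)
P(in Healthy after 3 weeks) = 0.2800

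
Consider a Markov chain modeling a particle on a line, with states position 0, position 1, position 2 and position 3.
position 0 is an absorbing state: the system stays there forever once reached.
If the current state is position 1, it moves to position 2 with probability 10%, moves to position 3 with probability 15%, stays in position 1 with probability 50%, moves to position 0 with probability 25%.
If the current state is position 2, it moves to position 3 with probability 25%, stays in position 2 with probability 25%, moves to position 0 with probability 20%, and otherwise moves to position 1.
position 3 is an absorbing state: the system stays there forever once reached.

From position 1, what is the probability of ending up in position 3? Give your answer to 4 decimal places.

Let h(s) be the probability of absorption at position 3 starting from transient state s. Then h(position 3) = 1 and h(position 0) = 0. By first-step analysis:
h(position 1) = 0.25·0 + 0.5·h(position 1) + 0.1·h(position 2) + 0.15·1
h(position 2) = 0.2·0 + 0.3·h(position 1) + 0.25·h(position 2) + 0.25·1
Solving: h(position 1) = 0.3986, h(position 2) = 0.4928.
Starting from position 1, the probability is 0.3986.

0.3986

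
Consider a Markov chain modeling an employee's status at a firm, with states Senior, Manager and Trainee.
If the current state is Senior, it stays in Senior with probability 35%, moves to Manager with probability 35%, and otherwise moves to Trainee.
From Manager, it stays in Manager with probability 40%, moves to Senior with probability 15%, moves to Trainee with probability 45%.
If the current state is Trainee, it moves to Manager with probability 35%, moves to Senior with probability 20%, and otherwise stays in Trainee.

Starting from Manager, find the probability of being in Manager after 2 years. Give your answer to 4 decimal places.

0.3700

Sum over the intermediate state after 1 year:
P = P(Manager→Senior)·P(Senior→Manager) + P(Manager→Manager)·P(Manager→Manager) + P(Manager→Trainee)·P(Trainee→Manager)
  = 0.15×0.35 + 0.4×0.4 + 0.45×0.35
  = 0.0525 + 0.1600 + 0.1575 = 0.3700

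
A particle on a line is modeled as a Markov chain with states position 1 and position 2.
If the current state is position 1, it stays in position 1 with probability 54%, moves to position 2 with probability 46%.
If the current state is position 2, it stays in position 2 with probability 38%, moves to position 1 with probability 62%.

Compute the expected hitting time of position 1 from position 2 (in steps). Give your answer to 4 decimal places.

1.6129

Let t(s) be the expected number of steps to first reach position 1 from state s, with t(position 1) = 0. Conditioning on the first step:
t(position 2) = 1 + 0.38·t(position 2)
Solving: t(position 2) = 1.6129.
Expected steps from position 2 to position 1: 1.6129.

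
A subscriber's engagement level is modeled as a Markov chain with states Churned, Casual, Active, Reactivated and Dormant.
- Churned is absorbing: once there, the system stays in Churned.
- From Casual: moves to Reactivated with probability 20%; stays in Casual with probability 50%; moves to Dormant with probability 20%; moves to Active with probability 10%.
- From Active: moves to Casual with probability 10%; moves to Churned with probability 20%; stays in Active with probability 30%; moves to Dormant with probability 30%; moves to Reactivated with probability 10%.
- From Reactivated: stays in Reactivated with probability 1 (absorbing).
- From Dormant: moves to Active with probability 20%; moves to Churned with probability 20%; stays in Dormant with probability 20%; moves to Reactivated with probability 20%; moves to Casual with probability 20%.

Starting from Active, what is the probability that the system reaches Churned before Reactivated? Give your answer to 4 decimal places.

0.5196

Let h(s) be the probability of absorption at Churned starting from transient state s. Then h(Churned) = 1 and h(Reactivated) = 0. By first-step analysis:
h(Casual) = 0.5·h(Casual) + 0.1·h(Active) + 0.2·0 + 0.2·h(Dormant)
h(Active) = 0.2·1 + 0.1·h(Casual) + 0.3·h(Active) + 0.1·0 + 0.3·h(Dormant)
h(Dormant) = 0.2·1 + 0.2·h(Casual) + 0.2·h(Active) + 0.2·0 + 0.2·h(Dormant)
Solving: h(Casual) = 0.2843, h(Active) = 0.5196, h(Dormant) = 0.4510.
Starting from Active, the probability is 0.5196.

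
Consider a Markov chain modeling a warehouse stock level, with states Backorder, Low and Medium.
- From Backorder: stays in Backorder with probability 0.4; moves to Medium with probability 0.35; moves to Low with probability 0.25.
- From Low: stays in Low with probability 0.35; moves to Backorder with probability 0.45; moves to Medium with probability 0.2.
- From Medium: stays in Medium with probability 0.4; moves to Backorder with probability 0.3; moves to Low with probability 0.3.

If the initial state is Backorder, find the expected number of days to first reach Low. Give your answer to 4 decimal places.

3.7255

Let t(s) be the expected number of days to first reach Low from state s, with t(Low) = 0. Conditioning on the first day:
t(Backorder) = 1 + 0.4·t(Backorder) + 0.35·t(Medium)
t(Medium) = 1 + 0.3·t(Backorder) + 0.4·t(Medium)
Solving: t(Backorder) = 3.7255, t(Medium) = 3.5294.
Expected days from Backorder to Low: 3.7255.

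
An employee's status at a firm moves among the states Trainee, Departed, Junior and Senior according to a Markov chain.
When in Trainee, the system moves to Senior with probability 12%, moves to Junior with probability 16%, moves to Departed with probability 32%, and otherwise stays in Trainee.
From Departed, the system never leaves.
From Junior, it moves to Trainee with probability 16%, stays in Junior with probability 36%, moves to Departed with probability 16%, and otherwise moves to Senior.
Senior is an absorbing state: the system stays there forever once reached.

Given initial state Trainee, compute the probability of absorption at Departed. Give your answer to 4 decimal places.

Let h(s) be the probability of absorption at Departed starting from transient state s. Then h(Departed) = 1 and h(Senior) = 0. By first-step analysis:
h(Trainee) = 0.4·h(Trainee) + 0.32·1 + 0.16·h(Junior) + 0.12·0
h(Junior) = 0.16·h(Trainee) + 0.16·1 + 0.36·h(Junior) + 0.32·0
Solving: h(Trainee) = 0.6429, h(Junior) = 0.4107.
Starting from Trainee, the probability is 0.6429.

0.6429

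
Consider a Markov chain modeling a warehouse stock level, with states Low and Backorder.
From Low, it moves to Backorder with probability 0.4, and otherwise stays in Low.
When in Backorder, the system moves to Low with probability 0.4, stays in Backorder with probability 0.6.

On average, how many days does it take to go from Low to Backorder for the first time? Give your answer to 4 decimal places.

2.5000

Let t(s) be the expected number of days to first reach Backorder from state s, with t(Backorder) = 0. Conditioning on the first day:
t(Low) = 1 + 0.6·t(Low)
Solving: t(Low) = 2.5000.
Expected days from Low to Backorder: 2.5000.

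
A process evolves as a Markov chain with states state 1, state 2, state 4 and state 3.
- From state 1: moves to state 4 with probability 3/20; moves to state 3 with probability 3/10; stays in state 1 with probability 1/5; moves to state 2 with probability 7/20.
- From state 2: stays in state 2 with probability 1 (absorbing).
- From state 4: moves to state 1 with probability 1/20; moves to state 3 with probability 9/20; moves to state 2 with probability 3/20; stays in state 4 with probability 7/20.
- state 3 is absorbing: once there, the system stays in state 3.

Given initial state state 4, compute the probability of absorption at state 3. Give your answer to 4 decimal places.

0.7317

Let h(s) be the probability of absorption at state 3 starting from transient state s. Then h(state 3) = 1 and h(state 2) = 0. By first-step analysis:
h(state 1) = 0.2·h(state 1) + 0.35·0 + 0.15·h(state 4) + 0.3·1
h(state 4) = 0.05·h(state 1) + 0.15·0 + 0.35·h(state 4) + 0.45·1
Solving: h(state 1) = 0.5122, h(state 4) = 0.7317.
Starting from state 4, the probability is 0.7317.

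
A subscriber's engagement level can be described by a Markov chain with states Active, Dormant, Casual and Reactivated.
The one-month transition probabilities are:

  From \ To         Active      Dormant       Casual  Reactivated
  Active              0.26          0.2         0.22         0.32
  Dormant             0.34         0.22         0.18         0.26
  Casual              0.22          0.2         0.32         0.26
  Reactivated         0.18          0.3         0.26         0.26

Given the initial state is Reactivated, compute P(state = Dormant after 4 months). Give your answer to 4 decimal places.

0.2322

Propagate the distribution vector 4 months from Reactivated.
After 0 months: (0.0000, 0.0000, 0.0000, 1.0000)
After 1 month: (0.1800, 0.3000, 0.2600, 0.2600)
After 2 months: (0.2528, 0.2320, 0.2444, 0.2708)
After 3 months: (0.2471, 0.2317, 0.2460, 0.2752)
After 4 months: (0.2467, 0.2322, 0.2463, 0.2748)
P(in Dormant after 4 months) = 0.2322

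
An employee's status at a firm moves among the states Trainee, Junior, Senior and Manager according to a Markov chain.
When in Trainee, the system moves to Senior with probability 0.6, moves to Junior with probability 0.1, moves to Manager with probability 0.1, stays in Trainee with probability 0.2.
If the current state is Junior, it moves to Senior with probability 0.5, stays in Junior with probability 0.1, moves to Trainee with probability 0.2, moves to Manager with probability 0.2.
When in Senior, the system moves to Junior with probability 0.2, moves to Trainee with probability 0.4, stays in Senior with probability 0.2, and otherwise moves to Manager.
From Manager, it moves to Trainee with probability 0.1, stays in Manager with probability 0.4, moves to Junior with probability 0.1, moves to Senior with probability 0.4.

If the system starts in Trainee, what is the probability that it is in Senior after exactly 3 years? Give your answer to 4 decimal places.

Propagate the distribution vector 3 years from Trainee.
After 0 years: (1.0000, 0.0000, 0.0000, 0.0000)
After 1 year: (0.2000, 0.1000, 0.6000, 0.1000)
After 2 years: (0.3100, 0.1600, 0.3300, 0.2000)
After 3 years: (0.2460, 0.1330, 0.4120, 0.2090)
P(in Senior after 3 years) = 0.4120

0.4120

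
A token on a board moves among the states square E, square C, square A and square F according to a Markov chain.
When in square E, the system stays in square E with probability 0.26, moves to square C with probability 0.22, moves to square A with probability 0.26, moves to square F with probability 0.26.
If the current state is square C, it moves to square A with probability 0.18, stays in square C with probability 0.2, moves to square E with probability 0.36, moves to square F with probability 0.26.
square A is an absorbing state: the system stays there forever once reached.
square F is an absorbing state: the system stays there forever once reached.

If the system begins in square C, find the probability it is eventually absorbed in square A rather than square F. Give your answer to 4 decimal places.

Let h(s) be the probability of absorption at square A starting from transient state s. Then h(square A) = 1 and h(square F) = 0. By first-step analysis:
h(square E) = 0.26·h(square E) + 0.22·h(square C) + 0.26·1 + 0.26·0
h(square C) = 0.36·h(square E) + 0.2·h(square C) + 0.18·1 + 0.26·0
Solving: h(square E) = 0.4828, h(square C) = 0.4423.
Starting from square C, the probability is 0.4423.

0.4423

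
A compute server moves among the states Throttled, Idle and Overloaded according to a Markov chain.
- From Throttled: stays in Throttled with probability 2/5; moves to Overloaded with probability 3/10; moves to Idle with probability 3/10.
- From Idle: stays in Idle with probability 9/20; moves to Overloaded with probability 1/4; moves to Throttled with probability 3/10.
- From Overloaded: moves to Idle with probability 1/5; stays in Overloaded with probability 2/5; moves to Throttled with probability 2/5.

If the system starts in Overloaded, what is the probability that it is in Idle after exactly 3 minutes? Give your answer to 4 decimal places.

Propagate the distribution vector 3 minutes from Overloaded.
After 0 minutes: (0.0000, 0.0000, 1.0000)
After 1 minute: (0.4000, 0.2000, 0.4000)
After 2 minutes: (0.3800, 0.2900, 0.3300)
After 3 minutes: (0.3710, 0.3105, 0.3185)
P(in Idle after 3 minutes) = 0.3105

0.3105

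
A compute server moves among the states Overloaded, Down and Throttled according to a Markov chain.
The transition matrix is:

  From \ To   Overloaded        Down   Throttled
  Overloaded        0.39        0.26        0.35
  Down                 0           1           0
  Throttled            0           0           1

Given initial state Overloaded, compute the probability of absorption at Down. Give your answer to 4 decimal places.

Let h(s) be the probability of absorption at Down starting from transient state s. Then h(Down) = 1 and h(Throttled) = 0. By first-step analysis:
h(Overloaded) = 0.39·h(Overloaded) + 0.26·1 + 0.35·0
Solving: h(Overloaded) = 0.4262.
Starting from Overloaded, the probability is 0.4262.

0.4262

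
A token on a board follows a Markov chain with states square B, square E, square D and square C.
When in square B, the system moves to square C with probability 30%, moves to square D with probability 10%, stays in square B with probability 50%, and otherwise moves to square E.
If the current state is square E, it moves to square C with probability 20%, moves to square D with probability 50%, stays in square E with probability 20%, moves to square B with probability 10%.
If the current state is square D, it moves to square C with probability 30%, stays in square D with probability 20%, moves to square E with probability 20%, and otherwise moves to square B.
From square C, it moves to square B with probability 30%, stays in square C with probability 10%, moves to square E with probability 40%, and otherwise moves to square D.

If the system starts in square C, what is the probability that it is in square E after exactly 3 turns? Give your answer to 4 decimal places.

0.2200

Propagate the distribution vector 3 turns from square C.
After 0 turns: (0.0000, 0.0000, 0.0000, 1.0000)
After 1 turn: (0.3000, 0.4000, 0.2000, 0.1000)
After 2 turns: (0.2800, 0.1900, 0.2900, 0.2400)
After 3 turns: (0.3180, 0.2200, 0.2290, 0.2330)
P(in square E after 3 turns) = 0.2200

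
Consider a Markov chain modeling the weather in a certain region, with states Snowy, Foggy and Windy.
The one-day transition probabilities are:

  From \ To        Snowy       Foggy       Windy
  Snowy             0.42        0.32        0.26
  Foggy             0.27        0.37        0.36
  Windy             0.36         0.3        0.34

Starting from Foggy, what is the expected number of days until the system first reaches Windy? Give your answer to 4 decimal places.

3.0466

Let t(s) be the expected number of days to first reach Windy from state s, with t(Windy) = 0. Conditioning on the first day:
t(Snowy) = 1 + 0.42·t(Snowy) + 0.32·t(Foggy)
t(Foggy) = 1 + 0.27·t(Snowy) + 0.37·t(Foggy)
Solving: t(Snowy) = 3.4050, t(Foggy) = 3.0466.
Expected days from Foggy to Windy: 3.0466.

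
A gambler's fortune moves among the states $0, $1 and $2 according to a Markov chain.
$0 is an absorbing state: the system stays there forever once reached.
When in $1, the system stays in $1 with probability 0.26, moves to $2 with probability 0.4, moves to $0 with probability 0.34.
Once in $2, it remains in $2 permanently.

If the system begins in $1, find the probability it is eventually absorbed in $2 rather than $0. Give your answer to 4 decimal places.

Let h(s) be the probability of absorption at $2 starting from transient state s. Then h($2) = 1 and h($0) = 0. By first-step analysis:
h($1) = 0.34·0 + 0.26·h($1) + 0.4·1
Solving: h($1) = 0.5405.
Starting from $1, the probability is 0.5405.

0.5405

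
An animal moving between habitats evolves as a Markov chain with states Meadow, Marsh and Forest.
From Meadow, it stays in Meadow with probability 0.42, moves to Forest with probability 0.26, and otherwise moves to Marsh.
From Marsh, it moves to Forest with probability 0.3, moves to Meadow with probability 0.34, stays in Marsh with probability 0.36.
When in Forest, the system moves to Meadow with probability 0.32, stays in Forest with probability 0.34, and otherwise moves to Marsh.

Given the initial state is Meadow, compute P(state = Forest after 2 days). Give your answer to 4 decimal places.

Sum over the intermediate state after 1 day:
P = P(Meadow→Meadow)·P(Meadow→Forest) + P(Meadow→Marsh)·P(Marsh→Forest) + P(Meadow→Forest)·P(Forest→Forest)
  = 0.42×0.26 + 0.32×0.3 + 0.26×0.34
  = 0.1092 + 0.0960 + 0.0884 = 0.2936

0.2936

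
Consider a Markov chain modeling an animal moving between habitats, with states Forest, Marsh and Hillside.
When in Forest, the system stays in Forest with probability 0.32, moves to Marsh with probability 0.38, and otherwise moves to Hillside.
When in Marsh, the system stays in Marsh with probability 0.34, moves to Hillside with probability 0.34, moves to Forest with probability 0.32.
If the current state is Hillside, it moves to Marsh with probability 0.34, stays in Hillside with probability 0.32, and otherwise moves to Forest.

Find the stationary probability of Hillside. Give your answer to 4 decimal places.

0.3205

Let the stationary distribution be π with π = πP and π_1 + π_2 + π_3 = 1.
π_1 = 0.32·π_1 + 0.32·π_2 + 0.34·π_3
π_2 = 0.38·π_1 + 0.34·π_2 + 0.34·π_3
Solving with the normalization constraint gives π = (0.3264, 0.3531, 0.3205).
So the stationary probability of Hillside is 0.3205.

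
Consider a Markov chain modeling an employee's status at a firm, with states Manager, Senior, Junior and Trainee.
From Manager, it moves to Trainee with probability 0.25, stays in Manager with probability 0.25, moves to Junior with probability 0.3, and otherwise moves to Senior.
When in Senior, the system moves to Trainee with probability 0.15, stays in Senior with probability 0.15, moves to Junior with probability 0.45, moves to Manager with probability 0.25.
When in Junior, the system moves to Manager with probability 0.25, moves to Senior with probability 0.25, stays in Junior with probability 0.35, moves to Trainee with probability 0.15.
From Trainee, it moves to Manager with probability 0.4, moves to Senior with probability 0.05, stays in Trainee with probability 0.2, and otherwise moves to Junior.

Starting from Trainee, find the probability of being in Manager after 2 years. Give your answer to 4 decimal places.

0.2800

Propagate the distribution vector 2 years from Trainee.
After 0 years: (0.0000, 0.0000, 0.0000, 1.0000)
After 1 year: (0.4000, 0.0500, 0.3500, 0.2000)
After 2 years: (0.2800, 0.1850, 0.3350, 0.2000)
P(in Manager after 2 years) = 0.2800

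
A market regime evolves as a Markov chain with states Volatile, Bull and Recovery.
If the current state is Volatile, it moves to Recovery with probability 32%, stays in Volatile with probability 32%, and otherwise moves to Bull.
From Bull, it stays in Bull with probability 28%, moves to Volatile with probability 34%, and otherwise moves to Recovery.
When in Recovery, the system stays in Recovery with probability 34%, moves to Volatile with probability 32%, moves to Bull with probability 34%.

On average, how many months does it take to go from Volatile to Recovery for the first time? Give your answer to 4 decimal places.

Let t(s) be the expected number of months to first reach Recovery from state s, with t(Recovery) = 0. Conditioning on the first month:
t(Volatile) = 1 + 0.32·t(Volatile) + 0.36·t(Bull)
t(Bull) = 1 + 0.34·t(Volatile) + 0.28·t(Bull)
Solving: t(Volatile) = 2.9412, t(Bull) = 2.7778.
Expected months from Volatile to Recovery: 2.9412.

2.9412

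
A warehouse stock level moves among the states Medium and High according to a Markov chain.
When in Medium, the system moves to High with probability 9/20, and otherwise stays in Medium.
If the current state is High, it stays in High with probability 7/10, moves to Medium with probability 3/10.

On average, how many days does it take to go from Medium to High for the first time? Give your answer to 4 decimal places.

2.2222

Let t(s) be the expected number of days to first reach High from state s, with t(High) = 0. Conditioning on the first day:
t(Medium) = 1 + 0.55·t(Medium)
Solving: t(Medium) = 2.2222.
Expected days from Medium to High: 2.2222.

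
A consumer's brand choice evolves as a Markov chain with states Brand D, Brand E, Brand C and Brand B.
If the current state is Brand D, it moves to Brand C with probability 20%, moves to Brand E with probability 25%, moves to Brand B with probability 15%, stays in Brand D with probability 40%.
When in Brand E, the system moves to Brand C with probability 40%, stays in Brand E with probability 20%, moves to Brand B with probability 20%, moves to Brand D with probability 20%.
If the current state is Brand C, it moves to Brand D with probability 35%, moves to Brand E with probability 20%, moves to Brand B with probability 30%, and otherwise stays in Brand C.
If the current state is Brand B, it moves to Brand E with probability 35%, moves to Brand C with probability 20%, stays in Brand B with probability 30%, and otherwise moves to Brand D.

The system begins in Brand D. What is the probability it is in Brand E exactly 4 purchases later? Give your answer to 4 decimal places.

0.2488

Propagate the distribution vector 4 purchases from Brand D.
After 0 purchases: (1.0000, 0.0000, 0.0000, 0.0000)
After 1 purchase: (0.4000, 0.2500, 0.2000, 0.1500)
After 2 purchases: (0.3025, 0.2425, 0.2400, 0.2150)
After 3 purchases: (0.2858, 0.2474, 0.2365, 0.2304)
After 4 purchases: (0.2811, 0.2488, 0.2377, 0.2324)
P(in Brand E after 4 purchases) = 0.2488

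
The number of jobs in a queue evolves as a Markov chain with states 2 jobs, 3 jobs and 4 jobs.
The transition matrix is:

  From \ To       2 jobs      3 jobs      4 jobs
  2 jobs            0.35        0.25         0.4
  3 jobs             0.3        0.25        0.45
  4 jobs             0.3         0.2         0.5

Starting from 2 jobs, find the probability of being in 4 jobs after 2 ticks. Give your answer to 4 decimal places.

0.4525

Sum over the intermediate state after 1 tick:
P = P(2 jobs→2 jobs)·P(2 jobs→4 jobs) + P(2 jobs→3 jobs)·P(3 jobs→4 jobs) + P(2 jobs→4 jobs)·P(4 jobs→4 jobs)
  = 0.35×0.4 + 0.25×0.45 + 0.4×0.5
  = 0.1400 + 0.1125 + 0.2000 = 0.4525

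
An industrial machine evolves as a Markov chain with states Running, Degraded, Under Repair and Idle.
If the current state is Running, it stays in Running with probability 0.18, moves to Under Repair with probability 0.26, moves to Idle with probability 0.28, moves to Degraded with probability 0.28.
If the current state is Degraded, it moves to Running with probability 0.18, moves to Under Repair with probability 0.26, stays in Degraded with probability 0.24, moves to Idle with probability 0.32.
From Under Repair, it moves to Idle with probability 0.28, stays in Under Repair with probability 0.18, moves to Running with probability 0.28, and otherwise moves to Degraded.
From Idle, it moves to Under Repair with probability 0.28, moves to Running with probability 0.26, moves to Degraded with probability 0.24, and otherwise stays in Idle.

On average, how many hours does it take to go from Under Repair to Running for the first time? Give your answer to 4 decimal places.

Let t(s) be the expected number of hours to first reach Running from state s, with t(Running) = 0. Conditioning on the first hour:
t(Degraded) = 1 + 0.24·t(Degraded) + 0.26·t(Under Repair) + 0.32·t(Idle)
t(Under Repair) = 1 + 0.26·t(Degraded) + 0.18·t(Under Repair) + 0.28·t(Idle)
t(Idle) = 1 + 0.24·t(Degraded) + 0.28·t(Under Repair) + 0.22·t(Idle)
Solving: t(Degraded) = 4.4023, t(Under Repair) = 4.0068, t(Idle) = 4.0750.
Expected hours from Under Repair to Running: 4.0068.

4.0068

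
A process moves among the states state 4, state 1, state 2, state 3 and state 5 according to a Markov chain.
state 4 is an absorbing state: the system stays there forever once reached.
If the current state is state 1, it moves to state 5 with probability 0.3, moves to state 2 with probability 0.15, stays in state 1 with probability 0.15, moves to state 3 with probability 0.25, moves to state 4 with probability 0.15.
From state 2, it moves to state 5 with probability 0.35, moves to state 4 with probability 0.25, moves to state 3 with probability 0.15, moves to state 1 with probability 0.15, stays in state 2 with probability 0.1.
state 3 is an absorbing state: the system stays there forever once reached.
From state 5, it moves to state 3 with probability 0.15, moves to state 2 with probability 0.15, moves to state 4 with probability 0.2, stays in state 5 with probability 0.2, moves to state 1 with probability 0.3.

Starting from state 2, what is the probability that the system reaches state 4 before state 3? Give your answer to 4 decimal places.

0.5601

Let h(s) be the probability of absorption at state 4 starting from transient state s. Then h(state 4) = 1 and h(state 3) = 0. By first-step analysis:
h(state 1) = 0.15·1 + 0.15·h(state 1) + 0.15·h(state 2) + 0.25·0 + 0.3·h(state 5)
h(state 2) = 0.25·1 + 0.15·h(state 1) + 0.1·h(state 2) + 0.15·0 + 0.35·h(state 5)
h(state 5) = 0.2·1 + 0.3·h(state 1) + 0.15·h(state 2) + 0.15·0 + 0.2·h(state 5)
Solving: h(state 1) = 0.4617, h(state 2) = 0.5601, h(state 5) = 0.5282.
Starting from state 2, the probability is 0.5601.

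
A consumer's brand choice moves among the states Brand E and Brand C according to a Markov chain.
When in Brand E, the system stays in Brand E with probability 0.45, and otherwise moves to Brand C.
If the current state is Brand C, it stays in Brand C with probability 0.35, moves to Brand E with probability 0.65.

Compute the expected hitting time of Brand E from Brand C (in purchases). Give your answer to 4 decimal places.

Let t(s) be the expected number of purchases to first reach Brand E from state s, with t(Brand E) = 0. Conditioning on the first purchase:
t(Brand C) = 1 + 0.35·t(Brand C)
Solving: t(Brand C) = 1.5385.
Expected purchases from Brand C to Brand E: 1.5385.

1.5385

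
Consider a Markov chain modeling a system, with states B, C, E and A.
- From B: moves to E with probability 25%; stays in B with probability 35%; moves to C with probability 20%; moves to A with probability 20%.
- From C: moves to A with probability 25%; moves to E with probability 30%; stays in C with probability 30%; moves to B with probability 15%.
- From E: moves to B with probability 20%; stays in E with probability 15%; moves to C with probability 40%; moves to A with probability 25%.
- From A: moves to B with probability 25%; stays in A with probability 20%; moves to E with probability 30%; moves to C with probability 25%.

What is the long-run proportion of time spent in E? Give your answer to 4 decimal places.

0.2508

Let the stationary distribution be π with π = πP and π_1 + π_2 + π_3 + π_4 = 1.
π_1 = 0.35·π_1 + 0.15·π_2 + 0.2·π_3 + 0.25·π_4
π_2 = 0.2·π_1 + 0.3·π_2 + 0.4·π_3 + 0.25·π_4
π_3 = 0.25·π_1 + 0.3·π_2 + 0.15·π_3 + 0.3·π_4
Solving with the normalization constraint gives π = (0.2316, 0.2906, 0.2508, 0.2271).
So the stationary probability of E is 0.2508.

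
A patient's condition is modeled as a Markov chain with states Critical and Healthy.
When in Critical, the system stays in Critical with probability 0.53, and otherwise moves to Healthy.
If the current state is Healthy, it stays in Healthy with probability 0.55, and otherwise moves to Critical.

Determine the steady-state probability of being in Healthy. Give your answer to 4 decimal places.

0.5109

Let the stationary distribution be π with π = πP and π_1 + π_2 = 1.
π_1 = 0.53·π_1 + 0.45·π_2
Solving with the normalization constraint gives π = (0.4891, 0.5109).
So the stationary probability of Healthy is 0.5109.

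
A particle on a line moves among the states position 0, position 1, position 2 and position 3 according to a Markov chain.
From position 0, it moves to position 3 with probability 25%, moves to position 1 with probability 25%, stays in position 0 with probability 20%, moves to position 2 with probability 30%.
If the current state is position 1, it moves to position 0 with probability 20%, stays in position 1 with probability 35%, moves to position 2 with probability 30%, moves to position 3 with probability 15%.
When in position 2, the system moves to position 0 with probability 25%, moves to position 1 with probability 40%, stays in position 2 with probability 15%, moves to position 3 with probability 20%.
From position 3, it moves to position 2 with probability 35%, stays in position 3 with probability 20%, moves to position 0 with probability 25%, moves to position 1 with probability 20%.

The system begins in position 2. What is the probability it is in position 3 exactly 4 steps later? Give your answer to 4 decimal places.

Propagate the distribution vector 4 steps from position 2.
After 0 steps: (0.0000, 0.0000, 1.0000, 0.0000)
After 1 step: (0.2500, 0.4000, 0.1500, 0.2000)
After 2 steps: (0.2175, 0.3025, 0.2875, 0.1925)
After 3 steps: (0.2240, 0.3138, 0.2665, 0.1958)
After 4 steps: (0.2231, 0.3116, 0.2698, 0.1955)
P(in position 3 after 4 steps) = 0.1955

0.1955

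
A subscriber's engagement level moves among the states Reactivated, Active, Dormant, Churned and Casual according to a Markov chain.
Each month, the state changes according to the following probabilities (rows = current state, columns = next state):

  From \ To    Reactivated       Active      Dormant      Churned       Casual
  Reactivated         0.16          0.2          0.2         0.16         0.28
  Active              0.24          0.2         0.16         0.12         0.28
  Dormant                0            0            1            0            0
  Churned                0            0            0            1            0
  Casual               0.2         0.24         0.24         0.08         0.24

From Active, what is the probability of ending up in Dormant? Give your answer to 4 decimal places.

Let h(s) be the probability of absorption at Dormant starting from transient state s. Then h(Dormant) = 1 and h(Churned) = 0. By first-step analysis:
h(Reactivated) = 0.16·h(Reactivated) + 0.2·h(Active) + 0.2·1 + 0.16·0 + 0.28·h(Casual)
h(Active) = 0.24·h(Reactivated) + 0.2·h(Active) + 0.16·1 + 0.12·0 + 0.28·h(Casual)
h(Casual) = 0.2·h(Reactivated) + 0.24·h(Active) + 0.24·1 + 0.08·0 + 0.24·h(Casual)
Solving: h(Reactivated) = 0.6088, h(Active) = 0.6175, h(Casual) = 0.6710.
Starting from Active, the probability is 0.6175.

0.6175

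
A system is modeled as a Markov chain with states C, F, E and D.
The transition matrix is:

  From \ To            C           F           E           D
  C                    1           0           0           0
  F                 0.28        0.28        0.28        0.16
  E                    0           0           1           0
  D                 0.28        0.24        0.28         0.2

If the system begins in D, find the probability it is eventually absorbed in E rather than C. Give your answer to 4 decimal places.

Let h(s) be the probability of absorption at E starting from transient state s. Then h(E) = 1 and h(C) = 0. By first-step analysis:
h(F) = 0.28·0 + 0.28·h(F) + 0.28·1 + 0.16·h(D)
h(D) = 0.28·0 + 0.24·h(F) + 0.28·1 + 0.2·h(D)
Solving: h(F) = 0.5000, h(D) = 0.5000.
Starting from D, the probability is 0.5000.

0.5000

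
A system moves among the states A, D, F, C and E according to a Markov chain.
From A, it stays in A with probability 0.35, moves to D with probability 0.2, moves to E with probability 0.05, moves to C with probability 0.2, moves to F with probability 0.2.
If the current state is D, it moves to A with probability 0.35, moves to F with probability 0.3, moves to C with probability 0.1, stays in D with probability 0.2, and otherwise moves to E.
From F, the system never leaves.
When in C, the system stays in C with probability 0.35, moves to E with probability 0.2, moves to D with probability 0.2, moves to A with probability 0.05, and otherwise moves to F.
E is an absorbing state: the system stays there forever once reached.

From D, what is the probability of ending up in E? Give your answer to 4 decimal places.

Let h(s) be the probability of absorption at E starting from transient state s. Then h(E) = 1 and h(F) = 0. By first-step analysis:
h(A) = 0.35·h(A) + 0.2·h(D) + 0.2·0 + 0.2·h(C) + 0.05·1
h(D) = 0.35·h(A) + 0.2·h(D) + 0.3·0 + 0.1·h(C) + 0.05·1
h(C) = 0.05·h(A) + 0.2·h(D) + 0.2·0 + 0.35·h(C) + 0.2·1
Solving: h(A) = 0.2710, h(D) = 0.2310, h(C) = 0.3996.
Starting from D, the probability is 0.2310.

0.2310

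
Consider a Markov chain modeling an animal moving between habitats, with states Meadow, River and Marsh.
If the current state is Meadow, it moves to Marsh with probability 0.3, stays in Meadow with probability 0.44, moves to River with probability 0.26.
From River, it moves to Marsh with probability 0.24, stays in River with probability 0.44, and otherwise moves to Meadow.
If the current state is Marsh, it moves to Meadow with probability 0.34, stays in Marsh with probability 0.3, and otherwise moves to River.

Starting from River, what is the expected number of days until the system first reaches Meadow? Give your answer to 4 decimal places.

Let t(s) be the expected number of days to first reach Meadow from state s, with t(Meadow) = 0. Conditioning on the first day:
t(River) = 1 + 0.44·t(River) + 0.24·t(Marsh)
t(Marsh) = 1 + 0.36·t(River) + 0.3·t(Marsh)
Solving: t(River) = 3.0759, t(Marsh) = 3.0105.
Expected days from River to Meadow: 3.0759.

3.0759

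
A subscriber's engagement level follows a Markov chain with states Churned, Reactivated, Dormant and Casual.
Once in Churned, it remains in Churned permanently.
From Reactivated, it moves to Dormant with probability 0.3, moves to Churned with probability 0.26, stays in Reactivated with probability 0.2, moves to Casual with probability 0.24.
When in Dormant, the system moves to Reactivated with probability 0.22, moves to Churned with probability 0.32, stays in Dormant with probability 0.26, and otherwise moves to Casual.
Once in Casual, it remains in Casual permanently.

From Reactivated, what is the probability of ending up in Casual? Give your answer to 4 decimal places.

Let h(s) be the probability of absorption at Casual starting from transient state s. Then h(Casual) = 1 and h(Churned) = 0. By first-step analysis:
h(Reactivated) = 0.26·0 + 0.2·h(Reactivated) + 0.3·h(Dormant) + 0.24·1
h(Dormant) = 0.32·0 + 0.22·h(Reactivated) + 0.26·h(Dormant) + 0.2·1
Solving: h(Reactivated) = 0.4517, h(Dormant) = 0.4046.
Starting from Reactivated, the probability is 0.4517.

0.4517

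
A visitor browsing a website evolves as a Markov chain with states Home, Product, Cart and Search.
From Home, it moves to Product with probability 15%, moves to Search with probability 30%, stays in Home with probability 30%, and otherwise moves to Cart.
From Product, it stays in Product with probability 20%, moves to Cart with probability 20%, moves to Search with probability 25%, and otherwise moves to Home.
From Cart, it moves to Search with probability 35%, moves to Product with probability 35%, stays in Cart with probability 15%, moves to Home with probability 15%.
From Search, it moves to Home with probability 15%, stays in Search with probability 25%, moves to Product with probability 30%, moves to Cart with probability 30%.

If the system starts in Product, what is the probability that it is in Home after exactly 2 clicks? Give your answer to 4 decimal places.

Propagate the distribution vector 2 clicks from Product.
After 0 clicks: (0.0000, 1.0000, 0.0000, 0.0000)
After 1 click: (0.3500, 0.2000, 0.2000, 0.2500)
After 2 clicks: (0.2425, 0.2375, 0.2325, 0.2875)
P(in Home after 2 clicks) = 0.2425

0.2425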